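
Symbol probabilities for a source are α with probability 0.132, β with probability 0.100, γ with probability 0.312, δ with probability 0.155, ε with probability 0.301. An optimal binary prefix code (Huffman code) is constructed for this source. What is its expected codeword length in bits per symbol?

Repeatedly combine the two least-probable nodes; the expected code length is the sum of the merged weights.
merge 1/10 + 33/250 → 29/125
merge 31/200 + 29/125 → 387/1000
merge 301/1000 + 39/125 → 613/1000
merge 387/1000 + 613/1000 → 1
L = 29/125 + 387/1000 + 613/1000 + 1 = 279/125 = 2.232 bits/symbol.

2.232 bits/symbol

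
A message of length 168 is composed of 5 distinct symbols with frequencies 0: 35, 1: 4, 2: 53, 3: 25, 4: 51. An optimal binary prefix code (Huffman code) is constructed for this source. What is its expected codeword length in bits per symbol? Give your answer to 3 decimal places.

Probabilities are the counts divided by 168.
Repeatedly combine the two least-probable nodes; the expected code length is the sum of the merged weights.
merge 1/42 + 25/168 → 29/168
merge 29/168 + 5/24 → 8/21
merge 17/56 + 53/168 → 13/21
merge 8/21 + 13/21 → 1
L = 29/168 + 8/21 + 13/21 + 1 = 365/168 ≈ 2.173 bits/symbol.

2.173 bits/symbol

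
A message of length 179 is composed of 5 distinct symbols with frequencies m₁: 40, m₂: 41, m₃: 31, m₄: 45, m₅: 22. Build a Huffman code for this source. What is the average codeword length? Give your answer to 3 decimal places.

2.296 bits/symbol

Probabilities are the counts divided by 179.
Repeatedly combine the two least-probable nodes; the expected code length is the sum of the merged weights.
merge 22/179 + 31/179 → 53/179
merge 40/179 + 41/179 → 81/179
merge 45/179 + 53/179 → 98/179
merge 81/179 + 98/179 → 1
L = 53/179 + 81/179 + 98/179 + 1 = 411/179 ≈ 2.296 bits/symbol.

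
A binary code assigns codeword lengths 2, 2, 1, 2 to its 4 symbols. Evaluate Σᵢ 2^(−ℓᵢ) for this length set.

With common denominator 2^2 = 4: Σ 2^(−ℓᵢ) = 1/4 + 1/4 + 2/4 + 1/4 = 5/4 = 1.25.

1.25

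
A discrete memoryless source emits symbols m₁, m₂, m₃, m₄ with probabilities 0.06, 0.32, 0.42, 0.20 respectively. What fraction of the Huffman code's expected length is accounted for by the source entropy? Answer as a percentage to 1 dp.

Entropy H = −Σ p log₂ p ≈ 1.7596 bits.
Huffman merges: 3/50+1/5→13/50; 13/50+8/25→29/50; 21/50+29/50→1. L = 46/25 ≈ 1.8400.
Efficiency = H/L = 1.7596/1.8400 = 95.6%.

95.6%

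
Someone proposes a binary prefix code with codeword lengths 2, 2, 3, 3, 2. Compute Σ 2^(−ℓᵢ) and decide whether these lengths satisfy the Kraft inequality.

With common denominator 2^3 = 8: Σ 2^(−ℓᵢ) = 2/8 + 2/8 + 1/8 + 1/8 + 2/8 = 8/8 = 1.
Kraft's inequality requires Σ ≤ 1; here Σ = 1 ≤ 1, so such a prefix code exists.

1; yes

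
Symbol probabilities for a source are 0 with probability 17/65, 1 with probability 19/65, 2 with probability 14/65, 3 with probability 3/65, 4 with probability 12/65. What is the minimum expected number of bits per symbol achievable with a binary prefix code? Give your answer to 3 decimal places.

Repeatedly combine the two least-probable nodes; the expected code length is the sum of the merged weights.
merge 3/65 + 12/65 → 3/13
merge 14/65 + 3/13 → 29/65
merge 17/65 + 19/65 → 36/65
merge 29/65 + 36/65 → 1
L = 3/13 + 29/65 + 36/65 + 1 = 29/13 ≈ 2.231 bits/symbol.

2.231 bits/symbol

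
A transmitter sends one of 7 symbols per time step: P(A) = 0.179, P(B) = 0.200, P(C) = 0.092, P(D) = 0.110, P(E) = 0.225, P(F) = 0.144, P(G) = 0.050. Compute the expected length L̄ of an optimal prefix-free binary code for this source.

Repeatedly combine the two least-probable nodes; the expected code length is the sum of the merged weights.
merge 1/20 + 23/250 → 71/500
merge 11/100 + 71/500 → 63/250
merge 18/125 + 179/1000 → 323/1000
merge 1/5 + 9/40 → 17/40
merge 63/250 + 323/1000 → 23/40
merge 17/40 + 23/40 → 1
L = 71/500 + 63/250 + 323/1000 + 17/40 + 23/40 + 1 = 2717/1000 = 2.717 bits/symbol.

2.717 bits/symbol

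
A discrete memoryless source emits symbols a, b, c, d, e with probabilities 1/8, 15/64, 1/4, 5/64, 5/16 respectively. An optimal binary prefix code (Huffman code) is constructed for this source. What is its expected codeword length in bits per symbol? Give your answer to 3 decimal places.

2.203 bits/symbol

Repeatedly combine the two least-probable nodes; the expected code length is the sum of the merged weights.
merge 5/64 + 1/8 → 13/64
merge 13/64 + 15/64 → 7/16
merge 1/4 + 5/16 → 9/16
merge 7/16 + 9/16 → 1
L = 13/64 + 7/16 + 9/16 + 1 = 141/64 ≈ 2.203 bits/symbol.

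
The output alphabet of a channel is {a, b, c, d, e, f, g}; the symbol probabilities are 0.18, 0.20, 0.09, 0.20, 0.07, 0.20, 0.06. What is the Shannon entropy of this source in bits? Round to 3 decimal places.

2.663 bits

H = −Σ pᵢ log₂ pᵢ.
−0.18·log₂(0.18) = 0.4453
−0.20·log₂(0.20) = 0.4644
−0.09·log₂(0.09) = 0.3127
−0.20·log₂(0.20) = 0.4644
−0.07·log₂(0.07) = 0.2686
−0.20·log₂(0.20) = 0.4644
−0.06·log₂(0.06) = 0.2435
Sum ≈ 2.6632 → 2.663 bits.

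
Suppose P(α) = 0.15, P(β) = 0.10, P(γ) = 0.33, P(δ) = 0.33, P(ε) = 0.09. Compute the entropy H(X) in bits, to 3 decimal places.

2.111 bits

H = −Σ pᵢ log₂ pᵢ.
−0.15·log₂(0.15) = 0.4105
−0.10·log₂(0.10) = 0.3322
−0.33·log₂(0.33) = 0.5278
−0.33·log₂(0.33) = 0.5278
−0.09·log₂(0.09) = 0.3127
Sum ≈ 2.1110 → 2.111 bits.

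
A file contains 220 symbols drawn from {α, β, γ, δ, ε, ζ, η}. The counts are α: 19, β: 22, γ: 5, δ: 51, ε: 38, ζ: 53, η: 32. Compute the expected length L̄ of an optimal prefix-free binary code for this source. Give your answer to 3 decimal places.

2.636 bits/symbol

Probabilities are the counts divided by 220.
Repeatedly combine the two least-probable nodes; the expected code length is the sum of the merged weights.
merge 1/44 + 19/220 → 6/55
merge 1/10 + 6/55 → 23/110
merge 8/55 + 19/110 → 7/22
merge 23/110 + 51/220 → 97/220
merge 53/220 + 7/22 → 123/220
merge 97/220 + 123/220 → 1
L = 6/55 + 23/110 + 7/22 + 97/220 + 123/220 + 1 = 29/11 ≈ 2.636 bits/symbol.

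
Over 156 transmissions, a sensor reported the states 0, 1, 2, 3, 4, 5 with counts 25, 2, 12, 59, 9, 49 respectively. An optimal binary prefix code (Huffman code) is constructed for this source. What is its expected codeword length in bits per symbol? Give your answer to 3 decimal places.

2.147 bits/symbol

Probabilities are the counts divided by 156.
Repeatedly combine the two least-probable nodes; the expected code length is the sum of the merged weights.
merge 1/78 + 3/52 → 11/156
merge 11/156 + 1/13 → 23/156
merge 23/156 + 25/156 → 4/13
merge 4/13 + 49/156 → 97/156
merge 59/156 + 97/156 → 1
L = 11/156 + 23/156 + 4/13 + 97/156 + 1 = 335/156 ≈ 2.147 bits/symbol.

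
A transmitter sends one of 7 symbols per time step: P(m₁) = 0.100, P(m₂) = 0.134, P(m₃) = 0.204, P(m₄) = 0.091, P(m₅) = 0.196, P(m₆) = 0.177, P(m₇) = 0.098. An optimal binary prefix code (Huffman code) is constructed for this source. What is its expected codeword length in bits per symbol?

Repeatedly combine the two least-probable nodes; the expected code length is the sum of the merged weights.
merge 91/1000 + 49/500 → 189/1000
merge 1/10 + 67/500 → 117/500
merge 177/1000 + 189/1000 → 183/500
merge 49/250 + 51/250 → 2/5
merge 117/500 + 183/500 → 3/5
merge 2/5 + 3/5 → 1
L = 189/1000 + 117/500 + 183/500 + 2/5 + 3/5 + 1 = 2789/1000 = 2.789 bits/symbol.

2.789 bits/symbol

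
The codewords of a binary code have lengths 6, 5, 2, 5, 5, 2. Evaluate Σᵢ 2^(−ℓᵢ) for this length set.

With common denominator 2^6 = 64: Σ 2^(−ℓᵢ) = 1/64 + 2/64 + 16/64 + 2/64 + 2/64 + 16/64 = 39/64 = 0.609375.

0.609375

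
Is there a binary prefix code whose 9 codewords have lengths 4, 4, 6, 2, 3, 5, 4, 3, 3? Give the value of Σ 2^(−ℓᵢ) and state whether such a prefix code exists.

With common denominator 2^6 = 64: Σ 2^(−ℓᵢ) = 4/64 + 4/64 + 1/64 + 16/64 + 8/64 + 2/64 + 4/64 + 8/64 + 8/64 = 55/64 = 0.859375.
Kraft's inequality requires Σ ≤ 1; here Σ = 0.859375 ≤ 1, so such a prefix code exists.

0.859375; yes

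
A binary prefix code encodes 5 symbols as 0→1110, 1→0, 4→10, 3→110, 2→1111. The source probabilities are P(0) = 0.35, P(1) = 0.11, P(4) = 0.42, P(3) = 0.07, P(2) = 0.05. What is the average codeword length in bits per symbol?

L̄ = Σ pᵢ·ℓᵢ = 0.35·4 + 0.11·1 + 0.42·2 + 0.07·3 + 0.05·4 = 2.76 bits/symbol.

2.76 bits/symbol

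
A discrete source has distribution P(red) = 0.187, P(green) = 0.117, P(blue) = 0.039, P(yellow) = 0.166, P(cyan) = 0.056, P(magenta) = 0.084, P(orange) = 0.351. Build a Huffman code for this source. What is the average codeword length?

Repeatedly combine the two least-probable nodes; the expected code length is the sum of the merged weights.
merge 39/1000 + 7/125 → 19/200
merge 21/250 + 19/200 → 179/1000
merge 117/1000 + 83/500 → 283/1000
merge 179/1000 + 187/1000 → 183/500
merge 283/1000 + 351/1000 → 317/500
merge 183/500 + 317/500 → 1
L = 19/200 + 179/1000 + 283/1000 + 183/500 + 317/500 + 1 = 2557/1000 = 2.557 bits/symbol.

2.557 bits/symbol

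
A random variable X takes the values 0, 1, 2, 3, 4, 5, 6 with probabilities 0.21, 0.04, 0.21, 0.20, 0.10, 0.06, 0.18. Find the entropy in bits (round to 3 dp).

H = −Σ pᵢ log₂ pᵢ.
−0.21·log₂(0.21) = 0.4728
−0.04·log₂(0.04) = 0.1858
−0.21·log₂(0.21) = 0.4728
−0.20·log₂(0.20) = 0.4644
−0.10·log₂(0.10) = 0.3322
−0.06·log₂(0.06) = 0.2435
−0.18·log₂(0.18) = 0.4453
Sum ≈ 2.6168 → 2.617 bits.

2.617 bits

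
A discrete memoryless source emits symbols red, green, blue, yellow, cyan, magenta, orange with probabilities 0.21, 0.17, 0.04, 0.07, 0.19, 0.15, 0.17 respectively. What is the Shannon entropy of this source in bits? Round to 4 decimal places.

2.6621 bits

H = −Σ pᵢ log₂ pᵢ.
−0.21·log₂(0.21) = 0.4728
−0.17·log₂(0.17) = 0.4346
−0.04·log₂(0.04) = 0.1858
−0.07·log₂(0.07) = 0.2686
−0.19·log₂(0.19) = 0.4552
−0.15·log₂(0.15) = 0.4105
−0.17·log₂(0.17) = 0.4346
Sum ≈ 2.6621 → 2.6621 bits.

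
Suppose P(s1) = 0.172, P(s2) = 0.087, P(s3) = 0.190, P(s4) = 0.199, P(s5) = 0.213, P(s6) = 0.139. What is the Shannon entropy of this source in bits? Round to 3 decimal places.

H = −Σ pᵢ log₂ pᵢ.
−0.172·log₂(0.172) = 0.4368
−0.087·log₂(0.087) = 0.3065
−0.190·log₂(0.190) = 0.4552
−0.199·log₂(0.199) = 0.4635
−0.213·log₂(0.213) = 0.4752
−0.139·log₂(0.139) = 0.3957
Sum ≈ 2.5329 → 2.533 bits.

2.533 bits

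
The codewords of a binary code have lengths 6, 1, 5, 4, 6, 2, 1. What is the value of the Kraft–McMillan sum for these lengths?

1.375

With common denominator 2^6 = 64: Σ 2^(−ℓᵢ) = 1/64 + 32/64 + 2/64 + 4/64 + 1/64 + 16/64 + 32/64 = 88/64 = 1.375.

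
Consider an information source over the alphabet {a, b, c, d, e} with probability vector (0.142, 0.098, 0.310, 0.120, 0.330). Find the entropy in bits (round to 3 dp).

H = −Σ pᵢ log₂ pᵢ.
−0.142·log₂(0.142) = 0.3999
−0.098·log₂(0.098) = 0.3284
−0.310·log₂(0.310) = 0.5238
−0.120·log₂(0.120) = 0.3671
−0.330·log₂(0.330) = 0.5278
Sum ≈ 2.1470 → 2.147 bits.

2.147 bits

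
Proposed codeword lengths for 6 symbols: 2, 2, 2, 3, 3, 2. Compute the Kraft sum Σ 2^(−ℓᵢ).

1.25

With common denominator 2^3 = 8: Σ 2^(−ℓᵢ) = 2/8 + 2/8 + 2/8 + 1/8 + 1/8 + 2/8 = 10/8 = 1.25.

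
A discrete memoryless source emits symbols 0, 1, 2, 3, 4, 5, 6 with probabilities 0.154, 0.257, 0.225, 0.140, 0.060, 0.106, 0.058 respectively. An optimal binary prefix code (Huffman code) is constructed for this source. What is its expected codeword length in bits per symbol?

Repeatedly combine the two least-probable nodes; the expected code length is the sum of the merged weights.
merge 29/500 + 3/50 → 59/500
merge 53/500 + 59/500 → 28/125
merge 7/50 + 77/500 → 147/500
merge 28/125 + 9/40 → 449/1000
merge 257/1000 + 147/500 → 551/1000
merge 449/1000 + 551/1000 → 1
L = 59/500 + 28/125 + 147/500 + 449/1000 + 551/1000 + 1 = 659/250 = 2.636 bits/symbol.

2.636 bits/symbol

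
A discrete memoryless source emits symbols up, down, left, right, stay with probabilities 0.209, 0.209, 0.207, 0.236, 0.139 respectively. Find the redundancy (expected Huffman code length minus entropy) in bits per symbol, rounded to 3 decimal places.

0.044 bits

Entropy H = −Σ p log₂ p ≈ 2.3017 bits.
Huffman merges: 139/1000+207/1000→173/500; 209/1000+209/1000→209/500; 59/250+173/500→291/500; 209/500+291/500→1. L = 1173/500 ≈ 2.3460.
L − H = 2.3460 − 2.3017 = 0.044 bits.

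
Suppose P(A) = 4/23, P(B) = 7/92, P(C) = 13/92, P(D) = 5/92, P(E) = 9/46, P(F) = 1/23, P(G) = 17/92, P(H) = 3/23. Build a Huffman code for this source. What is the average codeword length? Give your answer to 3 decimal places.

Repeatedly combine the two least-probable nodes; the expected code length is the sum of the merged weights.
merge 1/23 + 5/92 → 9/92
merge 7/92 + 9/92 → 4/23
merge 3/23 + 13/92 → 25/92
merge 4/23 + 4/23 → 8/23
merge 17/92 + 9/46 → 35/92
merge 25/92 + 8/23 → 57/92
merge 35/92 + 57/92 → 1
L = 9/92 + 4/23 + 25/92 + 8/23 + 35/92 + 57/92 + 1 = 133/46 ≈ 2.891 bits/symbol.

2.891 bits/symbol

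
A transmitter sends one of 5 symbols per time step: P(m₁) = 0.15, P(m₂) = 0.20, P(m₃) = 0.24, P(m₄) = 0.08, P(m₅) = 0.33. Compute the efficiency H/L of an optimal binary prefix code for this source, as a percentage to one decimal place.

Entropy H = −Σ p log₂ p ≈ 2.1884 bits.
Huffman merges: 2/25+3/20→23/100; 1/5+23/100→43/100; 6/25+33/100→57/100; 43/100+57/100→1. L = 223/100 ≈ 2.2300.
Efficiency = H/L = 2.1884/2.2300 = 98.1%.

98.1%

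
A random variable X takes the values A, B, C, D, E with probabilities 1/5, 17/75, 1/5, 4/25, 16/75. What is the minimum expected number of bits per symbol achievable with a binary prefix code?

2.36 bits/symbol

Repeatedly combine the two least-probable nodes; the expected code length is the sum of the merged weights.
merge 4/25 + 1/5 → 9/25
merge 1/5 + 16/75 → 31/75
merge 17/75 + 9/25 → 44/75
merge 31/75 + 44/75 → 1
L = 9/25 + 31/75 + 44/75 + 1 = 59/25 = 2.36 bits/symbol.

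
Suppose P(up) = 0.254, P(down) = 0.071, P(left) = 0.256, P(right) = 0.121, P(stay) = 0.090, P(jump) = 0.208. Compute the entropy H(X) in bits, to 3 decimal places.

H = −Σ pᵢ log₂ pᵢ.
−0.254·log₂(0.254) = 0.5022
−0.071·log₂(0.071) = 0.2709
−0.256·log₂(0.256) = 0.5032
−0.121·log₂(0.121) = 0.3687
−0.090·log₂(0.090) = 0.3127
−0.208·log₂(0.208) = 0.4712
Sum ≈ 2.4289 → 2.429 bits.

2.429 bits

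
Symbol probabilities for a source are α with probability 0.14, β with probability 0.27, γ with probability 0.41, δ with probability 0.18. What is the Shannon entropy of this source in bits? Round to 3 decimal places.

H = −Σ pᵢ log₂ pᵢ.
−0.14·log₂(0.14) = 0.3971
−0.27·log₂(0.27) = 0.5100
−0.41·log₂(0.41) = 0.5274
−0.18·log₂(0.18) = 0.4453
Sum ≈ 1.8798 → 1.880 bits.

1.880 bits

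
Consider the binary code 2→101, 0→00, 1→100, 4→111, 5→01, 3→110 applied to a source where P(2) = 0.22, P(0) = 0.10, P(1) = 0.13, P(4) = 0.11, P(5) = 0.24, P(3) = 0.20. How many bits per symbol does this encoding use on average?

L̄ = Σ pᵢ·ℓᵢ = 0.22·3 + 0.10·2 + 0.13·3 + 0.11·3 + 0.24·2 + 0.20·3 = 2.66 bits/symbol.

2.66 bits/symbol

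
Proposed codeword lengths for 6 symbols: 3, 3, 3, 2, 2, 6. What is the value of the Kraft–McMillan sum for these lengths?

0.890625

With common denominator 2^6 = 64: Σ 2^(−ℓᵢ) = 8/64 + 8/64 + 8/64 + 16/64 + 16/64 + 1/64 = 57/64 = 0.890625.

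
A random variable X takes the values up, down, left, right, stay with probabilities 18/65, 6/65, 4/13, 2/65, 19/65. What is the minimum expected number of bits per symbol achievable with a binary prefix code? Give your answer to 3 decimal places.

Repeatedly combine the two least-probable nodes; the expected code length is the sum of the merged weights.
merge 2/65 + 6/65 → 8/65
merge 8/65 + 18/65 → 2/5
merge 19/65 + 4/13 → 3/5
merge 2/5 + 3/5 → 1
L = 8/65 + 2/5 + 3/5 + 1 = 138/65 ≈ 2.123 bits/symbol.

2.123 bits/symbol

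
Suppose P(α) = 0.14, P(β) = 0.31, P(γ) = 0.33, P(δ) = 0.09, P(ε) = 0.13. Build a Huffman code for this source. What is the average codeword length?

2.22 bits/symbol

Repeatedly combine the two least-probable nodes; the expected code length is the sum of the merged weights.
merge 9/100 + 13/100 → 11/50
merge 7/50 + 11/50 → 9/25
merge 31/100 + 33/100 → 16/25
merge 9/25 + 16/25 → 1
L = 11/50 + 9/25 + 16/25 + 1 = 111/50 = 2.22 bits/symbol.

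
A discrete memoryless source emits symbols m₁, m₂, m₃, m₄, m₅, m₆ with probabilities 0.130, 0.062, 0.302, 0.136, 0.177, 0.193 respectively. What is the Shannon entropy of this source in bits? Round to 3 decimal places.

H = −Σ pᵢ log₂ pᵢ.
−0.130·log₂(0.130) = 0.3826
−0.062·log₂(0.062) = 0.2487
−0.302·log₂(0.302) = 0.5217
−0.136·log₂(0.136) = 0.3915
−0.177·log₂(0.177) = 0.4422
−0.193·log₂(0.193) = 0.4581
Sum ≈ 2.4447 → 2.445 bits.

2.445 bits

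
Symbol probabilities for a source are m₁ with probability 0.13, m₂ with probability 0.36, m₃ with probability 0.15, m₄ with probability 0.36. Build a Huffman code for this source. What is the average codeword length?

1.92 bits/symbol

Repeatedly combine the two least-probable nodes; the expected code length is the sum of the merged weights.
merge 13/100 + 3/20 → 7/25
merge 7/25 + 9/25 → 16/25
merge 9/25 + 16/25 → 1
L = 7/25 + 16/25 + 1 = 48/25 = 1.92 bits/symbol.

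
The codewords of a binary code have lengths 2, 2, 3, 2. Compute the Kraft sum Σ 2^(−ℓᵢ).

0.875

With common denominator 2^3 = 8: Σ 2^(−ℓᵢ) = 2/8 + 2/8 + 1/8 + 2/8 = 7/8 = 0.875.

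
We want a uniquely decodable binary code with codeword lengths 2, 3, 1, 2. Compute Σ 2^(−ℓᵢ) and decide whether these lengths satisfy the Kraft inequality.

1.125; no

With common denominator 2^3 = 8: Σ 2^(−ℓᵢ) = 2/8 + 1/8 + 4/8 + 2/8 = 9/8 = 1.125.
Kraft's inequality requires Σ ≤ 1; here Σ = 1.125 > 1, so no such prefix code exists.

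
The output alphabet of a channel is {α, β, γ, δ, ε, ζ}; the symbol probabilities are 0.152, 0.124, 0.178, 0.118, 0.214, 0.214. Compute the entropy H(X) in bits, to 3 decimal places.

H = −Σ pᵢ log₂ pᵢ.
−0.152·log₂(0.152) = 0.4131
−0.124·log₂(0.124) = 0.3734
−0.178·log₂(0.178) = 0.4432
−0.118·log₂(0.118) = 0.3638
−0.214·log₂(0.214) = 0.4760
−0.214·log₂(0.214) = 0.4760
Sum ≈ 2.5456 → 2.546 bits.

2.546 bits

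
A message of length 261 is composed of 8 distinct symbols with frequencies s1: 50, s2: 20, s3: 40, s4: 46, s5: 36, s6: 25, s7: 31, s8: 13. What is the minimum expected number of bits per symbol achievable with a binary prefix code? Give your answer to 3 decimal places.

Probabilities are the counts divided by 261.
Repeatedly combine the two least-probable nodes; the expected code length is the sum of the merged weights.
merge 13/261 + 20/261 → 11/87
merge 25/261 + 31/261 → 56/261
merge 11/87 + 4/29 → 23/87
merge 40/261 + 46/261 → 86/261
merge 50/261 + 56/261 → 106/261
merge 23/87 + 86/261 → 155/261
merge 106/261 + 155/261 → 1
L = 11/87 + 56/261 + 23/87 + 86/261 + 106/261 + 155/261 + 1 = 766/261 ≈ 2.935 bits/symbol.

2.935 bits/symbol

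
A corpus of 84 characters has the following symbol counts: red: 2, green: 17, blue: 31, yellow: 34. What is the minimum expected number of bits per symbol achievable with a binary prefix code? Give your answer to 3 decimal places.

Probabilities are the counts divided by 84.
Repeatedly combine the two least-probable nodes; the expected code length is the sum of the merged weights.
merge 1/42 + 17/84 → 19/84
merge 19/84 + 31/84 → 25/42
merge 17/42 + 25/42 → 1
L = 19/84 + 25/42 + 1 = 51/28 ≈ 1.821 bits/symbol.

1.821 bits/symbol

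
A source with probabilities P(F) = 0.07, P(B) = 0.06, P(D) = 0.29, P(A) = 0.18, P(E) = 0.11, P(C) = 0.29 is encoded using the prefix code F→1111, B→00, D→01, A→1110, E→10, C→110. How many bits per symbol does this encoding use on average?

L̄ = Σ pᵢ·ℓᵢ = 0.07·4 + 0.06·2 + 0.29·2 + 0.18·4 + 0.11·2 + 0.29·3 = 2.79 bits/symbol.

2.79 bits/symbol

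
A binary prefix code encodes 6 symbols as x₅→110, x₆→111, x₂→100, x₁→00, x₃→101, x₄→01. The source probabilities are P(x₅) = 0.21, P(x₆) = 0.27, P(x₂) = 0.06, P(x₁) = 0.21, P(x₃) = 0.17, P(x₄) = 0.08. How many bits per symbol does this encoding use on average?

L̄ = Σ pᵢ·ℓᵢ = 0.21·3 + 0.27·3 + 0.06·3 + 0.21·2 + 0.17·3 + 0.08·2 = 2.71 bits/symbol.

2.71 bits/symbol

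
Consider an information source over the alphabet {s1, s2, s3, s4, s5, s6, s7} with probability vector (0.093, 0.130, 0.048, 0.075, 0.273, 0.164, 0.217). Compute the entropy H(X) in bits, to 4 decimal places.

2.6093 bits

H = −Σ pᵢ log₂ pᵢ.
−0.093·log₂(0.093) = 0.3187
−0.130·log₂(0.130) = 0.3826
−0.048·log₂(0.048) = 0.2103
−0.075·log₂(0.075) = 0.2803
−0.273·log₂(0.273) = 0.5113
−0.164·log₂(0.164) = 0.4278
−0.217·log₂(0.217) = 0.4783
Sum ≈ 2.6093 → 2.6093 bits.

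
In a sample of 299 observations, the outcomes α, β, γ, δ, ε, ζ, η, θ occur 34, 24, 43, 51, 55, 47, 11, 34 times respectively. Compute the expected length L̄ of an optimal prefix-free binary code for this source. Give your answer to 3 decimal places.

Probabilities are the counts divided by 299.
Repeatedly combine the two least-probable nodes; the expected code length is the sum of the merged weights.
merge 11/299 + 24/299 → 35/299
merge 34/299 + 34/299 → 68/299
merge 35/299 + 43/299 → 6/23
merge 47/299 + 51/299 → 98/299
merge 55/299 + 68/299 → 123/299
merge 6/23 + 98/299 → 176/299
merge 123/299 + 176/299 → 1
L = 35/299 + 68/299 + 6/23 + 98/299 + 123/299 + 176/299 + 1 = 877/299 ≈ 2.933 bits/symbol.

2.933 bits/symbol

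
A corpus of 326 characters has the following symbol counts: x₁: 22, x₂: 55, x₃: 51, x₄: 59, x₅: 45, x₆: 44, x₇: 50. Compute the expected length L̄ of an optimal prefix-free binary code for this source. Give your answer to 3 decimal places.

Probabilities are the counts divided by 326.
Repeatedly combine the two least-probable nodes; the expected code length is the sum of the merged weights.
merge 11/163 + 22/163 → 33/163
merge 45/326 + 25/163 → 95/326
merge 51/326 + 55/326 → 53/163
merge 59/326 + 33/163 → 125/326
merge 95/326 + 53/163 → 201/326
merge 125/326 + 201/326 → 1
L = 33/163 + 95/326 + 53/163 + 125/326 + 201/326 + 1 = 919/326 ≈ 2.819 bits/symbol.

2.819 bits/symbol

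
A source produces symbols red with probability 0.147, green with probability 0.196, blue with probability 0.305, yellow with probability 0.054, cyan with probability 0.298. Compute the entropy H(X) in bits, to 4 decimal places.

2.1378 bits

H = −Σ pᵢ log₂ pᵢ.
−0.147·log₂(0.147) = 0.4066
−0.196·log₂(0.196) = 0.4608
−0.305·log₂(0.305) = 0.5225
−0.054·log₂(0.054) = 0.2274
−0.298·log₂(0.298) = 0.5205
Sum ≈ 2.1378 → 2.1378 bits.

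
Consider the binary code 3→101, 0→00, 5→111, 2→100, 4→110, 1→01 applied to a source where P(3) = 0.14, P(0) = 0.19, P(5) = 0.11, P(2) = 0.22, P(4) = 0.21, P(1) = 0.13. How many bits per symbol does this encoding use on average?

2.68 bits/symbol

L̄ = Σ pᵢ·ℓᵢ = 0.14·3 + 0.19·2 + 0.11·3 + 0.22·3 + 0.21·3 + 0.13·2 = 2.68 bits/symbol.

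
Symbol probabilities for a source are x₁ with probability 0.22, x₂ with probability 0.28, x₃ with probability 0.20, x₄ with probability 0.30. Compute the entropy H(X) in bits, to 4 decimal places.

1.9803 bits

H = −Σ pᵢ log₂ pᵢ.
−0.22·log₂(0.22) = 0.4806
−0.28·log₂(0.28) = 0.5142
−0.20·log₂(0.20) = 0.4644
−0.30·log₂(0.30) = 0.5211
Sum ≈ 1.9803 → 1.9803 bits.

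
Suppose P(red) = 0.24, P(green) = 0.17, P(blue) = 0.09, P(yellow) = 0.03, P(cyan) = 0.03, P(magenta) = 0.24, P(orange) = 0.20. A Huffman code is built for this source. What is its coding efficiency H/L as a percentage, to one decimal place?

98.9%

Entropy H = −Σ p log₂ p ≈ 2.5034 bits.
Huffman merges: 3/100+3/100→3/50; 3/50+9/100→3/20; 3/20+17/100→8/25; 1/5+6/25→11/25; 6/25+8/25→14/25; 11/25+14/25→1. L = 253/100 ≈ 2.5300.
Efficiency = H/L = 2.5034/2.5300 = 98.9%.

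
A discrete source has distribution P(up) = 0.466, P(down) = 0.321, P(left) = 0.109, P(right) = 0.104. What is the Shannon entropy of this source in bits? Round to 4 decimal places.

1.7277 bits

H = −Σ pᵢ log₂ pᵢ.
−0.466·log₂(0.466) = 0.5133
−0.321·log₂(0.321) = 0.5262
−0.109·log₂(0.109) = 0.3485
−0.104·log₂(0.104) = 0.3396
Sum ≈ 1.7277 → 1.7277 bits.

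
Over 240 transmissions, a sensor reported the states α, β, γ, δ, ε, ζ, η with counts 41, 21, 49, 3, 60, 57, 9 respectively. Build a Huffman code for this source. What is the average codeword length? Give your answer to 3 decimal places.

Probabilities are the counts divided by 240.
Repeatedly combine the two least-probable nodes; the expected code length is the sum of the merged weights.
merge 1/80 + 3/80 → 1/20
merge 1/20 + 7/80 → 11/80
merge 11/80 + 41/240 → 37/120
merge 49/240 + 19/80 → 53/120
merge 1/4 + 37/120 → 67/120
merge 53/120 + 67/120 → 1
L = 1/20 + 11/80 + 37/120 + 53/120 + 67/120 + 1 = 599/240 ≈ 2.496 bits/symbol.

2.496 bits/symbol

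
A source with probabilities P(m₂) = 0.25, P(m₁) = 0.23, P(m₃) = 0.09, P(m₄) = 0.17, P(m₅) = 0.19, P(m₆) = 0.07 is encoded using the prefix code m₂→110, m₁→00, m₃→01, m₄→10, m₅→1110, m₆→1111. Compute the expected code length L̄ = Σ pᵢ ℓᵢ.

2.77 bits/symbol

L̄ = Σ pᵢ·ℓᵢ = 0.25·3 + 0.23·2 + 0.09·2 + 0.17·2 + 0.19·4 + 0.07·4 = 2.77 bits/symbol.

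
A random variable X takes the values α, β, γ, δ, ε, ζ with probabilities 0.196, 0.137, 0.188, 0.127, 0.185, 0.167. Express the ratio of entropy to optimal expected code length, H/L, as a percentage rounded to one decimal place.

Entropy H = −Σ p log₂ p ≈ 2.5667 bits.
Huffman merges: 127/1000+137/1000→33/125; 167/1000+37/200→44/125; 47/250+49/250→48/125; 33/125+44/125→77/125; 48/125+77/125→1. L = 327/125 ≈ 2.6160.
Efficiency = H/L = 2.5667/2.6160 = 98.1%.

98.1%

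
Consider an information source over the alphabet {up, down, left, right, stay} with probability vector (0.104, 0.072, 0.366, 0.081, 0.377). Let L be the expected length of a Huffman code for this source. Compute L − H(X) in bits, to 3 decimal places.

Entropy H = −Σ p log₂ p ≈ 1.9679 bits.
Huffman merges: 9/125+81/1000→153/1000; 13/125+153/1000→257/1000; 257/1000+183/500→623/1000; 377/1000+623/1000→1. L = 2033/1000 ≈ 2.0330.
L − H = 2.0330 − 1.9679 = 0.065 bits.

0.065 bits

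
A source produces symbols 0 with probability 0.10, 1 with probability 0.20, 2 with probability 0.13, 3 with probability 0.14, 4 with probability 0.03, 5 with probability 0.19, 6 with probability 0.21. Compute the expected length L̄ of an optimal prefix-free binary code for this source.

Repeatedly combine the two least-probable nodes; the expected code length is the sum of the merged weights.
merge 3/100 + 1/10 → 13/100
merge 13/100 + 13/100 → 13/50
merge 7/50 + 19/100 → 33/100
merge 1/5 + 21/100 → 41/100
merge 13/50 + 33/100 → 59/100
merge 41/100 + 59/100 → 1
L = 13/100 + 13/50 + 33/100 + 41/100 + 59/100 + 1 = 68/25 = 2.72 bits/symbol.

2.72 bits/symbol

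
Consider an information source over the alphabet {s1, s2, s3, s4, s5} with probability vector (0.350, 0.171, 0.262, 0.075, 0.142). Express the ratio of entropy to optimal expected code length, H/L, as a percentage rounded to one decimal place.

97.1%

Entropy H = −Σ p log₂ p ≈ 2.1522 bits.
Huffman merges: 3/40+71/500→217/1000; 171/1000+217/1000→97/250; 131/500+7/20→153/250; 97/250+153/250→1. L = 2217/1000 ≈ 2.2170.
Efficiency = H/L = 2.1522/2.2170 = 97.1%.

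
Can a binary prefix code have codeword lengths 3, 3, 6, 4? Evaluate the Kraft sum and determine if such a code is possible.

With common denominator 2^6 = 64: Σ 2^(−ℓᵢ) = 8/64 + 8/64 + 1/64 + 4/64 = 21/64 = 0.328125.
Kraft's inequality requires Σ ≤ 1; here Σ = 0.328125 ≤ 1, so such a prefix code exists.

0.328125; yes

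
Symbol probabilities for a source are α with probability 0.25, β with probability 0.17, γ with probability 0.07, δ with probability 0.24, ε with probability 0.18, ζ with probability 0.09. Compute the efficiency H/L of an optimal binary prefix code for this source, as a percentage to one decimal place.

98.6%

Entropy H = −Σ p log₂ p ≈ 2.4552 bits.
Huffman merges: 7/100+9/100→4/25; 4/25+17/100→33/100; 9/50+6/25→21/50; 1/4+33/100→29/50; 21/50+29/50→1. L = 249/100 ≈ 2.4900.
Efficiency = H/L = 2.4552/2.4900 = 98.6%.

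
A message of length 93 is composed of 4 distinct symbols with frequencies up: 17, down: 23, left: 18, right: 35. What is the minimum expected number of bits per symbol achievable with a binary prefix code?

2 bits/symbol

Probabilities are the counts divided by 93.
Repeatedly combine the two least-probable nodes; the expected code length is the sum of the merged weights.
merge 17/93 + 6/31 → 35/93
merge 23/93 + 35/93 → 58/93
merge 35/93 + 58/93 → 1
L = 35/93 + 58/93 + 1 = 2 bits/symbol.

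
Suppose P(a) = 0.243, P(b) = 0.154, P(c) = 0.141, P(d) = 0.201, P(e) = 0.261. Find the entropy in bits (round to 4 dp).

2.2811 bits

H = −Σ pᵢ log₂ pᵢ.
−0.243·log₂(0.243) = 0.4960
−0.154·log₂(0.154) = 0.4156
−0.141·log₂(0.141) = 0.3985
−0.201·log₂(0.201) = 0.4653
−0.261·log₂(0.261) = 0.5058
Sum ≈ 2.2811 → 2.2811 bits.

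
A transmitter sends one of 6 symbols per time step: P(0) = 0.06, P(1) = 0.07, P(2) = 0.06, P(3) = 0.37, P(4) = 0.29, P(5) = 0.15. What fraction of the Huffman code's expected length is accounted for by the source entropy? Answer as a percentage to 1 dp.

Entropy H = −Σ p log₂ p ≈ 2.2148 bits.
Huffman merges: 3/50+3/50→3/25; 7/100+3/25→19/100; 3/20+19/100→17/50; 29/100+17/50→63/100; 37/100+63/100→1. L = 57/25 ≈ 2.2800.
Efficiency = H/L = 2.2148/2.2800 = 97.1%.

97.1%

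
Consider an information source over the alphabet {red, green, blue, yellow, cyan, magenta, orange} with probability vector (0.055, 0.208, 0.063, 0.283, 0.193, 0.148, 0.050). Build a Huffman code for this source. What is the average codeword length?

2.589 bits/symbol

Repeatedly combine the two least-probable nodes; the expected code length is the sum of the merged weights.
merge 1/20 + 11/200 → 21/200
merge 63/1000 + 21/200 → 21/125
merge 37/250 + 21/125 → 79/250
merge 193/1000 + 26/125 → 401/1000
merge 283/1000 + 79/250 → 599/1000
merge 401/1000 + 599/1000 → 1
L = 21/200 + 21/125 + 79/250 + 401/1000 + 599/1000 + 1 = 2589/1000 = 2.589 bits/symbol.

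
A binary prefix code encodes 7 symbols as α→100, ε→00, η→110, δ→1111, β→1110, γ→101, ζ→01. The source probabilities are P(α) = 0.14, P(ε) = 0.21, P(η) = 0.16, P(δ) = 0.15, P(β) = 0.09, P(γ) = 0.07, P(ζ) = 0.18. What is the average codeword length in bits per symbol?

2.85 bits/symbol

L̄ = Σ pᵢ·ℓᵢ = 0.14·3 + 0.21·2 + 0.16·3 + 0.15·4 + 0.09·4 + 0.07·3 + 0.18·2 = 2.85 bits/symbol.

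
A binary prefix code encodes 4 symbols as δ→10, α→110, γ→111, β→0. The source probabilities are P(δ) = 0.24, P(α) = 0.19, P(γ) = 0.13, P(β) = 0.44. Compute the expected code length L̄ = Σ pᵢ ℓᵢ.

L̄ = Σ pᵢ·ℓᵢ = 0.24·2 + 0.19·3 + 0.13·3 + 0.44·1 = 1.88 bits/symbol.

1.88 bits/symbol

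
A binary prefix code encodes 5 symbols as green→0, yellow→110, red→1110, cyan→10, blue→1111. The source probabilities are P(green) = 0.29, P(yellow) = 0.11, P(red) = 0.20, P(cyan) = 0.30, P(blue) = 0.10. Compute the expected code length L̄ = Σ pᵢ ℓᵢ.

2.42 bits/symbol

L̄ = Σ pᵢ·ℓᵢ = 0.29·1 + 0.11·3 + 0.20·4 + 0.30·2 + 0.10·4 = 2.42 bits/symbol.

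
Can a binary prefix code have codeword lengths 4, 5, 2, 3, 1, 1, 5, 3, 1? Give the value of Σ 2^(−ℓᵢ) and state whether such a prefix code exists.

2.125; no

With common denominator 2^5 = 32: Σ 2^(−ℓᵢ) = 2/32 + 1/32 + 8/32 + 4/32 + 16/32 + 16/32 + 1/32 + 4/32 + 16/32 = 68/32 = 2.125.
Kraft's inequality requires Σ ≤ 1; here Σ = 2.125 > 1, so no such prefix code exists.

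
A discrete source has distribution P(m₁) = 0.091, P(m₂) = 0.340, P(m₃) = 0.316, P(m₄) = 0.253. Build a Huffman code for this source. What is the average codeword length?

Repeatedly combine the two least-probable nodes; the expected code length is the sum of the merged weights.
merge 91/1000 + 253/1000 → 43/125
merge 79/250 + 17/50 → 82/125
merge 43/125 + 82/125 → 1
L = 43/125 + 82/125 + 1 = 2 bits/symbol.

2 bits/symbol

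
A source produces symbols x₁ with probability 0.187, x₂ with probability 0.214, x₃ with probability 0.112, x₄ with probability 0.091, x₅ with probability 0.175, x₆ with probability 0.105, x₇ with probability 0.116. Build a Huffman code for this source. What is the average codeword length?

Repeatedly combine the two least-probable nodes; the expected code length is the sum of the merged weights.
merge 91/1000 + 21/200 → 49/250
merge 14/125 + 29/250 → 57/250
merge 7/40 + 187/1000 → 181/500
merge 49/250 + 107/500 → 41/100
merge 57/250 + 181/500 → 59/100
merge 41/100 + 59/100 → 1
L = 49/250 + 57/250 + 181/500 + 41/100 + 59/100 + 1 = 1393/500 = 2.786 bits/symbol.

2.786 bits/symbol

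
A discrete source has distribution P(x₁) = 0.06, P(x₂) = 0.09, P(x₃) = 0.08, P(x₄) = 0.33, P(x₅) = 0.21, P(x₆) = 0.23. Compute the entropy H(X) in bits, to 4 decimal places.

2.3360 bits

H = −Σ pᵢ log₂ pᵢ.
−0.06·log₂(0.06) = 0.2435
−0.09·log₂(0.09) = 0.3127
−0.08·log₂(0.08) = 0.2915
−0.33·log₂(0.33) = 0.5278
−0.21·log₂(0.21) = 0.4728
−0.23·log₂(0.23) = 0.4877
Sum ≈ 2.3360 → 2.3360 bits.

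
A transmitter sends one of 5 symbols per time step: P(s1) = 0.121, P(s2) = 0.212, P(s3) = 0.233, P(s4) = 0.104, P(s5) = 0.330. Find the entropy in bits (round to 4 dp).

H = −Σ pᵢ log₂ pᵢ.
−0.121·log₂(0.121) = 0.3687
−0.212·log₂(0.212) = 0.4744
−0.233·log₂(0.233) = 0.4897
−0.104·log₂(0.104) = 0.3396
−0.330·log₂(0.330) = 0.5278
Sum ≈ 2.2002 → 2.2002 bits.

2.2002 bits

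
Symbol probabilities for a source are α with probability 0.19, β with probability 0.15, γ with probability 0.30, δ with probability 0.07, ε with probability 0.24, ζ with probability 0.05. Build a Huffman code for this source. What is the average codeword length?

2.39 bits/symbol

Repeatedly combine the two least-probable nodes; the expected code length is the sum of the merged weights.
merge 1/20 + 7/100 → 3/25
merge 3/25 + 3/20 → 27/100
merge 19/100 + 6/25 → 43/100
merge 27/100 + 3/10 → 57/100
merge 43/100 + 57/100 → 1
L = 3/25 + 27/100 + 43/100 + 57/100 + 1 = 239/100 = 2.39 bits/symbol.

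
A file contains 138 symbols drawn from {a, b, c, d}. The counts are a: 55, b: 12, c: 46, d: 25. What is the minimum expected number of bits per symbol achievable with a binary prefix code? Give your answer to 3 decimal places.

1.870 bits/symbol

Probabilities are the counts divided by 138.
Repeatedly combine the two least-probable nodes; the expected code length is the sum of the merged weights.
merge 2/23 + 25/138 → 37/138
merge 37/138 + 1/3 → 83/138
merge 55/138 + 83/138 → 1
L = 37/138 + 83/138 + 1 = 43/23 ≈ 1.870 bits/symbol.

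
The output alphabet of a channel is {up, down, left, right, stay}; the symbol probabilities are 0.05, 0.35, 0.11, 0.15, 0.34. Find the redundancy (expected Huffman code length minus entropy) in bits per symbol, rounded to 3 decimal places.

Entropy H = −Σ p log₂ p ≈ 2.0362 bits.
Huffman merges: 1/20+11/100→4/25; 3/20+4/25→31/100; 31/100+17/50→13/20; 7/20+13/20→1. L = 53/25 ≈ 2.1200.
L − H = 2.1200 − 2.0362 = 0.084 bits.

0.084 bits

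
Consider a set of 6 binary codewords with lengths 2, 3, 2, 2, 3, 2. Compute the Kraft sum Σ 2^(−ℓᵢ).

With common denominator 2^3 = 8: Σ 2^(−ℓᵢ) = 2/8 + 1/8 + 2/8 + 2/8 + 1/8 + 2/8 = 10/8 = 1.25.

1.25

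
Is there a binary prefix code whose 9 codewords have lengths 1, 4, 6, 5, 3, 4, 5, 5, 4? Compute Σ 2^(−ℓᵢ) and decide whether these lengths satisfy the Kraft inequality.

With common denominator 2^6 = 64: Σ 2^(−ℓᵢ) = 32/64 + 4/64 + 1/64 + 2/64 + 8/64 + 4/64 + 2/64 + 2/64 + 4/64 = 59/64 = 0.921875.
Kraft's inequality requires Σ ≤ 1; here Σ = 0.921875 ≤ 1, so such a prefix code exists.

0.921875; yes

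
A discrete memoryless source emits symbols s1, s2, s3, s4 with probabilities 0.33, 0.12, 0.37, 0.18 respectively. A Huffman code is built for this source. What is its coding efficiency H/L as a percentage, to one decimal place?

96.9%

Entropy H = −Σ p log₂ p ≈ 1.8709 bits.
Huffman merges: 3/25+9/50→3/10; 3/10+33/100→63/100; 37/100+63/100→1. L = 193/100 ≈ 1.9300.
Efficiency = H/L = 1.8709/1.9300 = 96.9%.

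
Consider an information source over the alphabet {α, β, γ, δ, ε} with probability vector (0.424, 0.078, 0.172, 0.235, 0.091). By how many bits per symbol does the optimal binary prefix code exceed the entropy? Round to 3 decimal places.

0.032 bits

Entropy H = −Σ p log₂ p ≈ 2.0544 bits.
Huffman merges: 39/500+91/1000→169/1000; 169/1000+43/250→341/1000; 47/200+341/1000→72/125; 53/125+72/125→1. L = 1043/500 ≈ 2.0860.
L − H = 2.0860 − 2.0544 = 0.032 bits.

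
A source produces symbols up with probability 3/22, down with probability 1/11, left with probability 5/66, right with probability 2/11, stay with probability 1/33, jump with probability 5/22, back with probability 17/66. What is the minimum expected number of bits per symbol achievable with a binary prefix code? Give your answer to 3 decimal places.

Repeatedly combine the two least-probable nodes; the expected code length is the sum of the merged weights.
merge 1/33 + 5/66 → 7/66
merge 1/11 + 7/66 → 13/66
merge 3/22 + 2/11 → 7/22
merge 13/66 + 5/22 → 14/33
merge 17/66 + 7/22 → 19/33
merge 14/33 + 19/33 → 1
L = 7/66 + 13/66 + 7/22 + 14/33 + 19/33 + 1 = 173/66 ≈ 2.621 bits/symbol.

2.621 bits/symbol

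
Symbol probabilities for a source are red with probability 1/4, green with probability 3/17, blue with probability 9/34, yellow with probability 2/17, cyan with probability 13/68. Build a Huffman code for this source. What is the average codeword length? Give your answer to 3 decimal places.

Repeatedly combine the two least-probable nodes; the expected code length is the sum of the merged weights.
merge 2/17 + 3/17 → 5/17
merge 13/68 + 1/4 → 15/34
merge 9/34 + 5/17 → 19/34
merge 15/34 + 19/34 → 1
L = 5/17 + 15/34 + 19/34 + 1 = 39/17 ≈ 2.294 bits/symbol.

2.294 bits/symbol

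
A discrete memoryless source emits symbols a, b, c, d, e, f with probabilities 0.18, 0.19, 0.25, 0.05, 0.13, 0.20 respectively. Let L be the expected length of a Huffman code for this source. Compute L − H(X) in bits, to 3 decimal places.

0.076 bits

Entropy H = −Σ p log₂ p ≈ 2.4637 bits.
Huffman merges: 1/20+13/100→9/50; 9/50+9/50→9/25; 19/100+1/5→39/100; 1/4+9/25→61/100; 39/100+61/100→1. L = 127/50 ≈ 2.5400.
L − H = 2.5400 − 2.4637 = 0.076 bits.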